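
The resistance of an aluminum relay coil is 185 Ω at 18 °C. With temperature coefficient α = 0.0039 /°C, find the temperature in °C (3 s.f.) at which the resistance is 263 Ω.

R = R₀(1 + α(T − T₀)) ⇒ T = T₀ + (R/R₀ − 1)/α
T = 18 + (263/185 − 1)/0.0039 = 18 + (0.4216)/0.0039 = 126 °C

126 °C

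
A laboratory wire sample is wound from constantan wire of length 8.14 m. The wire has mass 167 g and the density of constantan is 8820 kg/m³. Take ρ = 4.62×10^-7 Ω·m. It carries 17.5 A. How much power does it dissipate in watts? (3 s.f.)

495 W

A = m/(density·L) = 0.167/(8820×8.14) = 2.3261e-06 m²
R = ρL/A = (4.62×10^-7)(8.14)/(2.3261e-06) = 1.617 Ω
P = I²R = (17.5)² × 1.617 = 495 W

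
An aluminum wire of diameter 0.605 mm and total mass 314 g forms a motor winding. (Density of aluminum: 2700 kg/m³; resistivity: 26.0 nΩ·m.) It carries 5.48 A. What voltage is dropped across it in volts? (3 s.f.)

201 V

ρ = 26.0 nΩ·m = 2.60×10^-8 Ω·m
A = π(d/2)² = π(3.0250e-04 m)² = 2.8748e-07 m²
L = m/(density·A) = 0.314/(2700×2.8748e-07) = 404.5 m
R = ρL/A = (2.60×10^-8)(404.5)/(2.8748e-07) = 36.59 Ω
V = IR = 5.48 × 36.59 = 201 V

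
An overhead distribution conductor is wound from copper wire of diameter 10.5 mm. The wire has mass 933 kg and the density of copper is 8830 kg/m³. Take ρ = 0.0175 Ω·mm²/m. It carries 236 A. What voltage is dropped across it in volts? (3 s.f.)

ρ = 0.0175 Ω·mm²/m = 1.75×10^-8 Ω·m
A = π(d/2)² = π(5.2500e-03 m)² = 8.6590e-05 m²
L = m/(density·A) = 933/(8830×8.6590e-05) = 1220 m
R = ρL/A = (1.75×10^-8)(1220)/(8.6590e-05) = 0.2466 Ω
V = IR = 236 × 0.2466 = 58.2 V

58.2 V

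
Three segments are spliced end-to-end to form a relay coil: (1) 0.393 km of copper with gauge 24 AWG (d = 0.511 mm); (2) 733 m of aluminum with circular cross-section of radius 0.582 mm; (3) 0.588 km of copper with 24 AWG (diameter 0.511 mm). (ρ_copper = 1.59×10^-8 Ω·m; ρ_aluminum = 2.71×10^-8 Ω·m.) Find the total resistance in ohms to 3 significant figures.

94.7 Ω

Seg 1: A = π(0.511/2 mm)² = π(2.5550e-04 m)² = 2.051e-07 m²
R_1 = (1.59×10^-8)(393)/(2.051e-07) = 30.47 Ω
Seg 2: A = πr² = π(5.8200e-04 m)² = 1.064e-06 m²
R_2 = (2.71×10^-8)(733)/(1.064e-06) = 18.67 Ω
Seg 3: A = π(0.511/2 mm)² = π(2.5550e-04 m)² = 2.051e-07 m²
R_3 = (1.59×10^-8)(588)/(2.051e-07) = 45.59 Ω
R_total = R_1 + R_2 + R_3 = 94.7 Ω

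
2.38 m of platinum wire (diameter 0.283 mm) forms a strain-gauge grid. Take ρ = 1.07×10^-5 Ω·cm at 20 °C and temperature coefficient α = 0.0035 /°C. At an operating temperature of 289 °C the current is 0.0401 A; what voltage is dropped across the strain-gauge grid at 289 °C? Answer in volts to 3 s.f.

ρ = 1.07×10^-5 Ω·cm = 1.07×10^-7 Ω·m
A = π(d/2)² = π(1.4150e-04 m)² = 6.290e-08 m²
R₍20₎ = ρL/A = (1.07×10^-7)(2.38)/(6.290e-08) = 4.049 Ω
R₍289₎ = R₍20₎(1 + αΔT) = 4.049 × (1 + 0.0035×269) = 7.86 Ω
V = IR = 0.0401 × 7.86 = 0.315 V

0.315 V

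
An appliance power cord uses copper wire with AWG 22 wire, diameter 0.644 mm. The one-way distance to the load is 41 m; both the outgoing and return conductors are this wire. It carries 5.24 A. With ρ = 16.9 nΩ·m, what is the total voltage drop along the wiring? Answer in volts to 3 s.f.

22.3 V

ρ = 16.9 nΩ·m = 1.69×10^-8 Ω·m
A = π(0.644/2 mm)² = π(3.2200e-04 m)² = 3.257e-07 m²
Total conductor length (both ways) L = 2 × 41 = 82 m
R = ρL/A = (1.69×10^-8)(82)/(3.257e-07) = 4.254 Ω
V = IR = 5.24 × 4.254 = 22.3 V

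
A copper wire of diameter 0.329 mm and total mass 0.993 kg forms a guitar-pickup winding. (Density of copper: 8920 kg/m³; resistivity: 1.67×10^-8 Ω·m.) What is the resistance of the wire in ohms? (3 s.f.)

A = π(d/2)² = π(1.6450e-04 m)² = 8.5012e-08 m²
L = m/(density·A) = 0.993/(8920×8.5012e-08) = 1309 m
R = ρL/A = (1.67×10^-8)(1309)/(8.5012e-08) = 257 Ω

257 Ω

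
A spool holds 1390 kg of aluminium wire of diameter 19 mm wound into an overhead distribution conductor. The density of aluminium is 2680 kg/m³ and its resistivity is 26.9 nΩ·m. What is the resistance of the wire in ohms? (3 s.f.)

ρ = 26.9 nΩ·m = 2.69×10^-8 Ω·m
A = π(d/2)² = π(9.5000e-03 m)² = 2.8353e-04 m²
L = m/(density·A) = 1390/(2680×2.8353e-04) = 1829 m
R = ρL/A = (2.69×10^-8)(1829)/(2.8353e-04) = 0.174 Ω

0.174 Ω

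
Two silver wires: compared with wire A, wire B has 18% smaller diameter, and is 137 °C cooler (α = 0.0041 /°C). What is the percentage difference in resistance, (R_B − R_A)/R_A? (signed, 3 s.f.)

R ∝ ρL/d² with ρ ∝ (1+αΔT), so R_B/R_A = (1 − 18/100)⁻² × (1 − 0.0041×137)
= 1.487 × 0.4383 = 0.6518
(R_B − R_A)/R_A = 0.6518 − 1 = -34.8%

-34.8%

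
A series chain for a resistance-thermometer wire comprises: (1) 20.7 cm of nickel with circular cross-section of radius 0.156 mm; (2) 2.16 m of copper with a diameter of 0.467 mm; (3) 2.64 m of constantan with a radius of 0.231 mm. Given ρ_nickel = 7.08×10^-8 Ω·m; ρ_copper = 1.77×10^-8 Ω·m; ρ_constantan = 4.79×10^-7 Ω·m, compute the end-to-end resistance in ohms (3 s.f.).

Seg 1: A = πr² = π(1.5600e-04 m)² = 7.645e-08 m²
R_1 = (7.08×10^-8)(0.207)/(7.645e-08) = 0.1917 Ω
Seg 2: A = π(d/2)² = π(2.3350e-04 m)² = 1.713e-07 m²
R_2 = (1.77×10^-8)(2.16)/(1.713e-07) = 0.2232 Ω
Seg 3: A = πr² = π(2.3100e-04 m)² = 1.676e-07 m²
R_3 = (4.79×10^-7)(2.64)/(1.676e-07) = 7.543 Ω
R_total = R_1 + R_2 + R_3 = 7.96 Ω

7.96 Ω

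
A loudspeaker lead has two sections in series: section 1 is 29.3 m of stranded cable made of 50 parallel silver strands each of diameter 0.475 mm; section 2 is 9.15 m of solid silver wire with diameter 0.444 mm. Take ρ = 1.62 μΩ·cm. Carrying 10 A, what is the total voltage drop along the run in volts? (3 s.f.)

10.1 V

ρ = 1.62 μΩ·cm = 1.62×10^-8 Ω·m
Section 1: A_strand = π(2.3750e-04)² = 1.772e-07 m²; R₁ = ρL/(N·A_s) = (1.62×10^-8)(29.3)/(50×1.772e-07) = 0.05357 Ω
Section 2: A = π(d/2)² = π(2.2200e-04 m)² = 1.548e-07 m²
R₂ = (1.62×10^-8)(9.15)/(1.548e-07) = 0.9574 Ω
R = R₁ + R₂ = 1.011 Ω
V = IR = 10 × 1.011 = 10.1 V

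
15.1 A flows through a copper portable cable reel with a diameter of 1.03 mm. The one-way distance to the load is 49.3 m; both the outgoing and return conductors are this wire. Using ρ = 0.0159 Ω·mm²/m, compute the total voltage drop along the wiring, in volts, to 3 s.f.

ρ = 0.0159 Ω·mm²/m = 1.59×10^-8 Ω·m
A = π(d/2)² = π(5.1500e-04 m)² = 8.332e-07 m²
Total conductor length (both ways) L = 2 × 49.3 = 98.6 m
R = ρL/A = (1.59×10^-8)(98.6)/(8.332e-07) = 1.882 Ω
V = IR = 15.1 × 1.882 = 28.4 V

28.4 V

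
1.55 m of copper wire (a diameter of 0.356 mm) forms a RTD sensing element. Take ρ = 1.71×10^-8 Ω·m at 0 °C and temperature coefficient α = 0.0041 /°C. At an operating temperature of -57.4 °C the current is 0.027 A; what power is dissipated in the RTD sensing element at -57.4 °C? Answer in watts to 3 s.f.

1.48×10^-4 W

A = π(d/2)² = π(1.7800e-04 m)² = 9.954e-08 m²
R₍0₎ = ρL/A = (1.71×10^-8)(1.55)/(9.954e-08) = 0.2663 Ω
R₍-57.4₎ = R₍0₎(1 + αΔT) = 0.2663 × (1 + 0.0041×-57.4) = 0.2036 Ω
P = I²R = (0.027)² × 0.2036 = 1.48×10^-4 W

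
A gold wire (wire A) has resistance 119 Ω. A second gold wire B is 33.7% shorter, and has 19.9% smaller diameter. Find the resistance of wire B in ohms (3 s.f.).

123 Ω

R ∝ L/d², so R_B/R_A = (1 − 33.7/100) × (1 − 19.9/100)⁻²
= 0.663 × 1.559 = 1.033
R_B = 1.033 × 119 = 123 Ω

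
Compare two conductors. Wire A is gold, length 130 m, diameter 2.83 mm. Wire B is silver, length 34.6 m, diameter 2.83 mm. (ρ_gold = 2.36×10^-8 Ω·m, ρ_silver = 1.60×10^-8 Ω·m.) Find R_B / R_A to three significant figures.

0.180

R ∝ ρL/d², so R_B/R_A = (ρ_B/ρ_A) × (L_B/L_A)
= (1.60×10^-8/2.36×10^-8) × (34.6/130) = 0.180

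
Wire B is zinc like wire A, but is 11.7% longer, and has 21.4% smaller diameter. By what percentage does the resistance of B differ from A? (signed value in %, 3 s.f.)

R ∝ L/d², so R_B/R_A = (1 + 11.7/100) × (1 − 21.4/100)⁻²
= 1.117 × 1.619 = 1.808
(R_B − R_A)/R_A = 1.808 − 1 = 80.8%

80.8%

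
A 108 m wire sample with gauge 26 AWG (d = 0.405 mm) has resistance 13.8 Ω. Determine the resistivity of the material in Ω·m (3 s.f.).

A = π(0.405/2 mm)² = π(2.0250e-04 m)² = 1.288e-07 m²
ρ = RA/L = (13.8)(1.288e-07)/(108) = 1.65×10^-8 Ω·m

1.65×10^-8 Ω·m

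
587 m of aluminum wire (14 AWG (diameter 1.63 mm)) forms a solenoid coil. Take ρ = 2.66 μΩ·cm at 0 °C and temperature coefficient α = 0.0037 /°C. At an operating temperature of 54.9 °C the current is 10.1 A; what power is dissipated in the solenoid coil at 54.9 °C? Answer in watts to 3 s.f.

918 W

ρ = 2.66 μΩ·cm = 2.66×10^-8 Ω·m
A = π(1.63/2 mm)² = π(8.1500e-04 m)² = 2.087e-06 m²
R₍0₎ = ρL/A = (2.66×10^-8)(587)/(2.087e-06) = 7.483 Ω
R₍54.9₎ = R₍0₎(1 + αΔT) = 7.483 × (1 + 0.0037×54.9) = 9.003 Ω
P = I²R = (10.1)² × 9.003 = 918 W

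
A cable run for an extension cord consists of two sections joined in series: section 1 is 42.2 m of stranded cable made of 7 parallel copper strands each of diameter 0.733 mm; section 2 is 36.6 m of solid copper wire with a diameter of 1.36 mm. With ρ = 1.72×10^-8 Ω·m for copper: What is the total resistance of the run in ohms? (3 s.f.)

0.679 Ω

Section 1: A_strand = π(3.6650e-04)² = 4.220e-07 m²; R₁ = ρL/(N·A_s) = (1.72×10^-8)(42.2)/(7×4.220e-07) = 0.2457 Ω
Section 2: A = π(d/2)² = π(6.8000e-04 m)² = 1.453e-06 m²
R₂ = (1.72×10^-8)(36.6)/(1.453e-06) = 0.4334 Ω
R = R₁ + R₂ = 0.679 Ω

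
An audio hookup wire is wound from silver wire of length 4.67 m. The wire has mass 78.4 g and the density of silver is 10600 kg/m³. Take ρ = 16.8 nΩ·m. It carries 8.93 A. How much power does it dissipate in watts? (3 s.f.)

ρ = 16.8 nΩ·m = 1.68×10^-8 Ω·m
A = m/(density·L) = 0.0784/(10600×4.67) = 1.5838e-06 m²
R = ρL/A = (1.68×10^-8)(4.67)/(1.5838e-06) = 0.04954 Ω
P = I²R = (8.93)² × 0.04954 = 3.95 W

3.95 W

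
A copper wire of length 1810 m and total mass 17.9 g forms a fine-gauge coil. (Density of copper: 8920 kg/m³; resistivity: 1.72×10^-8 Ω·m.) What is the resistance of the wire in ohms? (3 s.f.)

A = m/(density·L) = 0.0179/(8920×1810) = 1.1087e-09 m²
R = ρL/A = (1.72×10^-8)(1810)/(1.1087e-09) = 28100 Ω

28100 Ω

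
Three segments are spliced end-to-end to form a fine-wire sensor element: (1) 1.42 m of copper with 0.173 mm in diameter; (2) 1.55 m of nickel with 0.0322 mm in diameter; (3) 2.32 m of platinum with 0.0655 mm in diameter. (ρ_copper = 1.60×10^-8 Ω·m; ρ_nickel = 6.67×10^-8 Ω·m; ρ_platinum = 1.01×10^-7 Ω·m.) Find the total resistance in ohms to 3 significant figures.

197 Ω

Seg 1: A = π(d/2)² = π(8.6500e-05 m)² = 2.351e-08 m²
R_1 = (1.60×10^-8)(1.42)/(2.351e-08) = 0.9666 Ω
Seg 2: A = π(d/2)² = π(1.6100e-05 m)² = 8.143e-10 m²
R_2 = (6.67×10^-8)(1.55)/(8.143e-10) = 127 Ω
Seg 3: A = π(d/2)² = π(3.2750e-05 m)² = 3.370e-09 m²
R_3 = (1.01×10^-7)(2.32)/(3.370e-09) = 69.54 Ω
R_total = R_1 + R_2 + R_3 = 197 Ω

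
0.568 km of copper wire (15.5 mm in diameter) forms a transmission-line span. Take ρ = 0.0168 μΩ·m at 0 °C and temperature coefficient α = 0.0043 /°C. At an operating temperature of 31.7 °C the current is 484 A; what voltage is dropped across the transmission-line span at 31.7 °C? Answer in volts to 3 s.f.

ρ = 0.0168 μΩ·m = 1.68×10^-8 Ω·m
A = π(d/2)² = π(7.7500e-03 m)² = 1.887e-04 m²
R₍0₎ = ρL/A = (1.68×10^-8)(568)/(1.887e-04) = 0.05057 Ω
R₍31.7₎ = R₍0₎(1 + αΔT) = 0.05057 × (1 + 0.0043×31.7) = 0.05746 Ω
V = IR = 484 × 0.05746 = 27.8 V

27.8 V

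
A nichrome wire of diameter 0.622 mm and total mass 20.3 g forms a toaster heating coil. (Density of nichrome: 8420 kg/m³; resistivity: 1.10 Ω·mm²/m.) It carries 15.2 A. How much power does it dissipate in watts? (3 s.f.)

6640 W

ρ = 1.10 Ω·mm²/m = 1.10×10^-6 Ω·m
A = π(d/2)² = π(3.1100e-04 m)² = 3.0386e-07 m²
L = m/(density·A) = 0.0203/(8420×3.0386e-07) = 7.934 m
R = ρL/A = (1.10×10^-6)(7.934)/(3.0386e-07) = 28.72 Ω
P = I²R = (15.2)² × 28.72 = 6640 W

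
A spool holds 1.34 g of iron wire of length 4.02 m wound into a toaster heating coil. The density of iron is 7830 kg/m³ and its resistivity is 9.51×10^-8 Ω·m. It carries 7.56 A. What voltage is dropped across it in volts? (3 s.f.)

A = m/(density·L) = 0.00134/(7830×4.02) = 4.2571e-08 m²
R = ρL/A = (9.51×10^-8)(4.02)/(4.2571e-08) = 8.98 Ω
V = IR = 7.56 × 8.98 = 67.9 V

67.9 V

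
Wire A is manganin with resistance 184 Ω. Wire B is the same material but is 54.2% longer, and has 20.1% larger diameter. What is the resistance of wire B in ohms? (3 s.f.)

R ∝ L/d², so R_B/R_A = (1 + 54.2/100) × (1 + 20.1/100)⁻²
= 1.542 × 0.6933 = 1.069
R_B = 1.069 × 184 = 197 Ω

197 Ω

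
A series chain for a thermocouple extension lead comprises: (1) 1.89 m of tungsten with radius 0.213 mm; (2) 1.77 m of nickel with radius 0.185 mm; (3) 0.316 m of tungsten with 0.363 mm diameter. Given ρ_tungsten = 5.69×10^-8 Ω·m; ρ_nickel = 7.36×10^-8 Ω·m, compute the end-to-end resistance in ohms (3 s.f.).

Seg 1: A = πr² = π(2.1300e-04 m)² = 1.425e-07 m²
R_1 = (5.69×10^-8)(1.89)/(1.425e-07) = 0.7545 Ω
Seg 2: A = πr² = π(1.8500e-04 m)² = 1.075e-07 m²
R_2 = (7.36×10^-8)(1.77)/(1.075e-07) = 1.212 Ω
Seg 3: A = π(d/2)² = π(1.8150e-04 m)² = 1.035e-07 m²
R_3 = (5.69×10^-8)(0.316)/(1.035e-07) = 0.1737 Ω
R_total = R_1 + R_2 + R_3 = 2.14 Ω

2.14 Ω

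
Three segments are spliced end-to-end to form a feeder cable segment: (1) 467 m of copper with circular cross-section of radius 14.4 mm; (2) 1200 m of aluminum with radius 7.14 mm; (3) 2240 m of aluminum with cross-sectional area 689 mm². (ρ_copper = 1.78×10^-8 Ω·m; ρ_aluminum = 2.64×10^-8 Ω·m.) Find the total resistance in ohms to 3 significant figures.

0.296 Ω

Seg 1: A = πr² = π(1.4400e-02 m)² = 6.514e-04 m²
R_1 = (1.78×10^-8)(467)/(6.514e-04) = 0.01276 Ω
Seg 2: A = πr² = π(7.1400e-03 m)² = 1.602e-04 m²
R_2 = (2.64×10^-8)(1200)/(1.602e-04) = 0.1978 Ω
Seg 3: A = 689 mm² = 6.890e-04 m²
R_3 = (2.64×10^-8)(2240)/(6.890e-04) = 0.08583 Ω
R_total = R_1 + R_2 + R_3 = 0.296 Ω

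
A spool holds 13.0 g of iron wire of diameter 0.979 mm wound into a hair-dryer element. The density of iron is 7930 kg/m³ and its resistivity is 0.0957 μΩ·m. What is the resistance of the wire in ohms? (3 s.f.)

ρ = 0.0957 μΩ·m = 9.57×10^-8 Ω·m
A = π(d/2)² = π(4.8950e-04 m)² = 7.5276e-07 m²
L = m/(density·A) = 0.013/(7930×7.5276e-07) = 2.178 m
R = ρL/A = (9.57×10^-8)(2.178)/(7.5276e-07) = 0.277 Ω

0.277 Ω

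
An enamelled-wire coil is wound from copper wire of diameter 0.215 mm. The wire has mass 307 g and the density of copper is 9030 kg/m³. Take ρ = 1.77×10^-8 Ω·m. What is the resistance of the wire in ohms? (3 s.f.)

A = π(d/2)² = π(1.0750e-04 m)² = 3.6305e-08 m²
L = m/(density·A) = 0.307/(9030×3.6305e-08) = 936.4 m
R = ρL/A = (1.77×10^-8)(936.4)/(3.6305e-08) = 457 Ω

457 Ω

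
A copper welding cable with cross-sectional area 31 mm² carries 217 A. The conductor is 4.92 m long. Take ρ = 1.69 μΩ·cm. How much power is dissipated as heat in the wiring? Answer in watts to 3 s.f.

ρ = 1.69 μΩ·cm = 1.69×10^-8 Ω·m
A = 31 mm² = 3.100e-05 m²
R = ρL/A = (1.69×10^-8)(4.92)/(3.100e-05) = 0.002682 Ω
P = I²R = (217)² × 0.002682 = 126 W

126 W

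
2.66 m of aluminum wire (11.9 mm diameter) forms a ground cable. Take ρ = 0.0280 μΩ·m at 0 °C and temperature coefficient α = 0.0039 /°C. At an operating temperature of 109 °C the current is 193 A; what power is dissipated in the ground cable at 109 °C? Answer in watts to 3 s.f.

35.5 W

ρ = 0.0280 μΩ·m = 2.80×10^-8 Ω·m
A = π(d/2)² = π(5.9500e-03 m)² = 1.112e-04 m²
R₍0₎ = ρL/A = (2.80×10^-8)(2.66)/(1.112e-04) = 6.697×10^-4 Ω
R₍109₎ = R₍0₎(1 + αΔT) = 6.697×10^-4 × (1 + 0.0039×109) = 9.543×10^-4 Ω
P = I²R = (193)² × 9.543×10^-4 = 35.5 W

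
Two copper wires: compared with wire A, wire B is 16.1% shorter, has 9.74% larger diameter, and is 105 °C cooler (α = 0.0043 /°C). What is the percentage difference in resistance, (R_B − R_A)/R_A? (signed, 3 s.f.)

R ∝ ρL/d² with ρ ∝ (1+αΔT), so R_B/R_A = (1 − 16.1/100) × (1 + 9.74/100)⁻² × (1 − 0.0043×105)
= 0.839 × 0.8304 × 0.5485 = 0.3821
(R_B − R_A)/R_A = 0.3821 − 1 = -61.8%

-61.8%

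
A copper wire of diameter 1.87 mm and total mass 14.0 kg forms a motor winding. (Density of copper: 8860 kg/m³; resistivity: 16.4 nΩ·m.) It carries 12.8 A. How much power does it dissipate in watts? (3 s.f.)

563 W

ρ = 16.4 nΩ·m = 1.64×10^-8 Ω·m
A = π(d/2)² = π(9.3500e-04 m)² = 2.7465e-06 m²
L = m/(density·A) = 14/(8860×2.7465e-06) = 575.3 m
R = ρL/A = (1.64×10^-8)(575.3)/(2.7465e-06) = 3.436 Ω
P = I²R = (12.8)² × 3.436 = 563 W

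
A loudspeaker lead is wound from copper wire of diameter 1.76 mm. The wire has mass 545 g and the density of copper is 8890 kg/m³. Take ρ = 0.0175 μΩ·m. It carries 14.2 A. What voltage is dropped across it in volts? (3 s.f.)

2.57 V

ρ = 0.0175 μΩ·m = 1.75×10^-8 Ω·m
A = π(d/2)² = π(8.8000e-04 m)² = 2.4328e-06 m²
L = m/(density·A) = 0.545/(8890×2.4328e-06) = 25.2 m
R = ρL/A = (1.75×10^-8)(25.2)/(2.4328e-06) = 0.1813 Ω
V = IR = 14.2 × 0.1813 = 2.57 V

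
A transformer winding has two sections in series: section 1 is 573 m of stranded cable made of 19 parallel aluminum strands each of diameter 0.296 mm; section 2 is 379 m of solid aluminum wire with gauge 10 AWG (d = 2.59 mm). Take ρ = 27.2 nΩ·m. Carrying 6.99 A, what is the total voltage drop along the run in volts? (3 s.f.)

ρ = 27.2 nΩ·m = 2.72×10^-8 Ω·m
Section 1: A_strand = π(1.4800e-04)² = 6.881e-08 m²; R₁ = ρL/(N·A_s) = (2.72×10^-8)(573)/(19×6.881e-08) = 11.92 Ω
Section 2: A = π(2.59/2 mm)² = π(1.2950e-03 m)² = 5.269e-06 m²
R₂ = (2.72×10^-8)(379)/(5.269e-06) = 1.957 Ω
R = R₁ + R₂ = 13.88 Ω
V = IR = 6.99 × 13.88 = 97.0 V

97.0 V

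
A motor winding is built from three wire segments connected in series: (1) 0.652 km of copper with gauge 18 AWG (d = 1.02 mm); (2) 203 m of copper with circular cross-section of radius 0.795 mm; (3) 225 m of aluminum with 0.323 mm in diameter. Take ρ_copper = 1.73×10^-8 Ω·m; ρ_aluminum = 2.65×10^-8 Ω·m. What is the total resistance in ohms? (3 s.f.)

88.3 Ω

Seg 1: A = π(1.02/2 mm)² = π(5.1000e-04 m)² = 8.171e-07 m²
R_1 = (1.73×10^-8)(652)/(8.171e-07) = 13.8 Ω
Seg 2: A = πr² = π(7.9500e-04 m)² = 1.986e-06 m²
R_2 = (1.73×10^-8)(203)/(1.986e-06) = 1.769 Ω
Seg 3: A = π(d/2)² = π(1.6150e-04 m)² = 8.194e-08 m²
R_3 = (2.65×10^-8)(225)/(8.194e-08) = 72.77 Ω
R_total = R_1 + R_2 + R_3 = 88.3 Ω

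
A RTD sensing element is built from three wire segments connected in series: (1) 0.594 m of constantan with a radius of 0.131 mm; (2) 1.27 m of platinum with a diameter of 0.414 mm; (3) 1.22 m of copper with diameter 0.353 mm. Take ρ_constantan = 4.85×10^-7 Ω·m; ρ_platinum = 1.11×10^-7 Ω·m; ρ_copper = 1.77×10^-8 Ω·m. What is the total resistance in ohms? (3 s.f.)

6.61 Ω

Seg 1: A = πr² = π(1.3100e-04 m)² = 5.391e-08 m²
R_1 = (4.85×10^-7)(0.594)/(5.391e-08) = 5.344 Ω
Seg 2: A = π(d/2)² = π(2.0700e-04 m)² = 1.346e-07 m²
R_2 = (1.11×10^-7)(1.27)/(1.346e-07) = 1.047 Ω
Seg 3: A = π(d/2)² = π(1.7650e-04 m)² = 9.787e-08 m²
R_3 = (1.77×10^-8)(1.22)/(9.787e-08) = 0.2206 Ω
R_total = R_1 + R_2 + R_3 = 6.61 Ω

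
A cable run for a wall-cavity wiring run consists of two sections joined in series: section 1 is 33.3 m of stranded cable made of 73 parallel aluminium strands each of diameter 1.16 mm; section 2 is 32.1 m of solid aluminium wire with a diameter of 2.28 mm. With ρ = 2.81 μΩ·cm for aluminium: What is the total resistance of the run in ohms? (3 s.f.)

ρ = 2.81 μΩ·cm = 2.81×10^-8 Ω·m
Section 1: A_strand = π(5.8000e-04)² = 1.057e-06 m²; R₁ = ρL/(N·A_s) = (2.81×10^-8)(33.3)/(73×1.057e-06) = 0.01213 Ω
Section 2: A = π(d/2)² = π(1.1400e-03 m)² = 4.083e-06 m²
R₂ = (2.81×10^-8)(32.1)/(4.083e-06) = 0.2209 Ω
R = R₁ + R₂ = 0.233 Ω

0.233 Ω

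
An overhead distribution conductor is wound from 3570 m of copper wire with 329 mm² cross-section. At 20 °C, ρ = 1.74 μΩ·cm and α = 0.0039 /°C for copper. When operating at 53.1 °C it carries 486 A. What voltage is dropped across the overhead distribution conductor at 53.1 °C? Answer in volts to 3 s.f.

ρ = 1.74 μΩ·cm = 1.74×10^-8 Ω·m
A = 329 mm² = 3.290e-04 m²
R₍20₎ = ρL/A = (1.74×10^-8)(3570)/(3.290e-04) = 0.1888 Ω
R₍53.1₎ = R₍20₎(1 + αΔT) = 0.1888 × (1 + 0.0039×33.1) = 0.2132 Ω
V = IR = 486 × 0.2132 = 104 V

104 V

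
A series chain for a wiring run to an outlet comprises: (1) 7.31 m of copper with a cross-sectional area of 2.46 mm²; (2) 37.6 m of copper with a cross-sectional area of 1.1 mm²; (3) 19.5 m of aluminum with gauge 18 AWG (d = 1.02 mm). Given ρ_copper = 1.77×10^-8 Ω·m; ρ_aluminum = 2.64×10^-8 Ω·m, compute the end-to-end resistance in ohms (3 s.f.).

1.29 Ω

Seg 1: A = 2.46 mm² = 2.460e-06 m²
R_1 = (1.77×10^-8)(7.31)/(2.460e-06) = 0.0526 Ω
Seg 2: A = 1.1 mm² = 1.100e-06 m²
R_2 = (1.77×10^-8)(37.6)/(1.100e-06) = 0.605 Ω
Seg 3: A = π(1.02/2 mm)² = π(5.1000e-04 m)² = 8.171e-07 m²
R_3 = (2.64×10^-8)(19.5)/(8.171e-07) = 0.63 Ω
R_total = R_1 + R_2 + R_3 = 1.29 Ω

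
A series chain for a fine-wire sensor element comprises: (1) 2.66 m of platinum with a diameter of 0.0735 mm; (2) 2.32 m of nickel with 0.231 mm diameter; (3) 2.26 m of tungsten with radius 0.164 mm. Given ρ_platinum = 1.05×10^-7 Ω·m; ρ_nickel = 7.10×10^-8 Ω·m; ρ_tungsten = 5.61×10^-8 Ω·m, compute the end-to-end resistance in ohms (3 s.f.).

71.3 Ω

Seg 1: A = π(d/2)² = π(3.6750e-05 m)² = 4.243e-09 m²
R_1 = (1.05×10^-7)(2.66)/(4.243e-09) = 65.83 Ω
Seg 2: A = π(d/2)² = π(1.1550e-04 m)² = 4.191e-08 m²
R_2 = (7.10×10^-8)(2.32)/(4.191e-08) = 3.93 Ω
Seg 3: A = πr² = π(1.6400e-04 m)² = 8.450e-08 m²
R_3 = (5.61×10^-8)(2.26)/(8.450e-08) = 1.5 Ω
R_total = R_1 + R_2 + R_3 = 71.3 Ω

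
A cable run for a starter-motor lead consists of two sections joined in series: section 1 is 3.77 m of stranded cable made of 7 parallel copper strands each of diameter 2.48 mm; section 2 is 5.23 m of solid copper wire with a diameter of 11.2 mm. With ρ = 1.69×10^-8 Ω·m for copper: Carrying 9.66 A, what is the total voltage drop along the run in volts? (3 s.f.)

Section 1: A_strand = π(1.2400e-03)² = 4.831e-06 m²; R₁ = ρL/(N·A_s) = (1.69×10^-8)(3.77)/(7×4.831e-06) = 0.001884 Ω
Section 2: A = π(d/2)² = π(5.6000e-03 m)² = 9.852e-05 m²
R₂ = (1.69×10^-8)(5.23)/(9.852e-05) = 8.971×10^-4 Ω
R = R₁ + R₂ = 0.002781 Ω
V = IR = 9.66 × 0.002781 = 0.0269 V

0.0269 V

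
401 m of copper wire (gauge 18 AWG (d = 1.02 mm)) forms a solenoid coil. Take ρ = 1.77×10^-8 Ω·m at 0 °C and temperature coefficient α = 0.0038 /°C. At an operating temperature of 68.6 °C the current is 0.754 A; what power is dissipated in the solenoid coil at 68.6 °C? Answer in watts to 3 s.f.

A = π(1.02/2 mm)² = π(5.1000e-04 m)² = 8.171e-07 m²
R₍0₎ = ρL/A = (1.77×10^-8)(401)/(8.171e-07) = 8.686 Ω
R₍68.6₎ = R₍0₎(1 + αΔT) = 8.686 × (1 + 0.0038×68.6) = 10.95 Ω
P = I²R = (0.754)² × 10.95 = 6.23 W

6.23 W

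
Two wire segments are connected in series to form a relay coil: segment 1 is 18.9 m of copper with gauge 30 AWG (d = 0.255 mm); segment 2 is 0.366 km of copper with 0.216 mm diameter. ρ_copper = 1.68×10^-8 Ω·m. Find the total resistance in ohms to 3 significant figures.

174 Ω

Segment 1: A = π(0.255/2 mm)² = π(1.2750e-04 m)² = 5.107e-08 m²
R₁ = ρL/A = (1.68×10^-8)(18.9)/(5.107e-08) = 6.217 Ω
Segment 2: A = π(d/2)² = π(1.0800e-04 m)² = 3.664e-08 m²
R₂ = (1.68×10^-8)(366)/(3.664e-08) = 167.8 Ω
R = R₁ + R₂ = 174 Ω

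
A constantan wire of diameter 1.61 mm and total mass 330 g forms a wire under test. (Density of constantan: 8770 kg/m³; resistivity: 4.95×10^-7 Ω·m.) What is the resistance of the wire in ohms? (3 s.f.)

A = π(d/2)² = π(8.0500e-04 m)² = 2.0358e-06 m²
L = m/(density·A) = 0.33/(8770×2.0358e-06) = 18.48 m
R = ρL/A = (4.95×10^-7)(18.48)/(2.0358e-06) = 4.49 Ω

4.49 Ω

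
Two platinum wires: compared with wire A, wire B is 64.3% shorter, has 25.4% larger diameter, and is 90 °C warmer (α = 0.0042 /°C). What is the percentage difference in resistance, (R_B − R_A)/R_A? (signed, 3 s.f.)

-68.7%

R ∝ ρL/d² with ρ ∝ (1+αΔT), so R_B/R_A = (1 − 64.3/100) × (1 + 25.4/100)⁻² × (1 + 0.0042×90)
= 0.357 × 0.6359 × 1.378 = 0.3128
(R_B − R_A)/R_A = 0.3128 − 1 = -68.7%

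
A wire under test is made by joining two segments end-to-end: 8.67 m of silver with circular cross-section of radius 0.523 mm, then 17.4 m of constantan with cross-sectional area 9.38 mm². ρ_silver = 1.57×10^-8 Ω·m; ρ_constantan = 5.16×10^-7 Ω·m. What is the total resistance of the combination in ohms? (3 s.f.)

Segment 1: A = πr² = π(5.2300e-04 m)² = 8.593e-07 m²
R₁ = ρL/A = (1.57×10^-8)(8.67)/(8.593e-07) = 0.1584 Ω
Segment 2: A = 9.38 mm² = 9.380e-06 m²
R₂ = (5.16×10^-7)(17.4)/(9.380e-06) = 0.9572 Ω
R = R₁ + R₂ = 1.12 Ω

1.12 Ω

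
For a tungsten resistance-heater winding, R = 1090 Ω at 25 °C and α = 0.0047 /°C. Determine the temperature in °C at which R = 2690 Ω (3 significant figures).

R = R₀(1 + α(T − T₀)) ⇒ T = T₀ + (R/R₀ − 1)/α
T = 25 + (2690/1090 − 1)/0.0047 = 25 + (1.468)/0.0047 = 337 °C

337 °C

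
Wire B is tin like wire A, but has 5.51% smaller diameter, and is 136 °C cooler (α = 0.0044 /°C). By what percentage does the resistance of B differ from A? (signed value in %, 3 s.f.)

-55.0%

R ∝ ρL/d² with ρ ∝ (1+αΔT), so R_B/R_A = (1 − 5.51/100)⁻² × (1 − 0.0044×136)
= 1.12 × 0.4016 = 0.4498
(R_B − R_A)/R_A = 0.4498 − 1 = -55.0%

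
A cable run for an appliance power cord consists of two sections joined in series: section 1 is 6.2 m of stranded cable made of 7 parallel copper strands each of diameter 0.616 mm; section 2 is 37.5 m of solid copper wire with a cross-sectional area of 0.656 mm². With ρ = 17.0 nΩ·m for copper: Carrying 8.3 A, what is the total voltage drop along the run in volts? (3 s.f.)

8.49 V

ρ = 17.0 nΩ·m = 1.70×10^-8 Ω·m
Section 1: A_strand = π(3.0800e-04)² = 2.980e-07 m²; R₁ = ρL/(N·A_s) = (1.70×10^-8)(6.2)/(7×2.980e-07) = 0.05052 Ω
Section 2: A = 0.656 mm² = 6.560e-07 m²
R₂ = (1.70×10^-8)(37.5)/(6.560e-07) = 0.9718 Ω
R = R₁ + R₂ = 1.022 Ω
V = IR = 8.3 × 1.022 = 8.49 V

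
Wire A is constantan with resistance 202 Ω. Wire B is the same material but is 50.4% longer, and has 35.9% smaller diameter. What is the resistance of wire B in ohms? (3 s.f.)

R ∝ L/d², so R_B/R_A = (1 + 50.4/100) × (1 − 35.9/100)⁻²
= 1.504 × 2.434 = 3.66
R_B = 3.66 × 202 = 739 Ω

739 Ω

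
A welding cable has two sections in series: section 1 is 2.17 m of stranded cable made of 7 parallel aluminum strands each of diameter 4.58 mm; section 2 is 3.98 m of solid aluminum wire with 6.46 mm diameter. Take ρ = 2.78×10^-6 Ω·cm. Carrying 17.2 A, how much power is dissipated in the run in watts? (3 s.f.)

ρ = 2.78×10^-6 Ω·cm = 2.78×10^-8 Ω·m
Section 1: A_strand = π(2.2900e-03)² = 1.647e-05 m²; R₁ = ρL/(N·A_s) = (2.78×10^-8)(2.17)/(7×1.647e-05) = 5.231×10^-4 Ω
Section 2: A = π(d/2)² = π(3.2300e-03 m)² = 3.278e-05 m²
R₂ = (2.78×10^-8)(3.98)/(3.278e-05) = 0.003376 Ω
R = R₁ + R₂ = 0.003899 Ω
P = I²R = (17.2)² × 0.003899 = 1.15 W

1.15 W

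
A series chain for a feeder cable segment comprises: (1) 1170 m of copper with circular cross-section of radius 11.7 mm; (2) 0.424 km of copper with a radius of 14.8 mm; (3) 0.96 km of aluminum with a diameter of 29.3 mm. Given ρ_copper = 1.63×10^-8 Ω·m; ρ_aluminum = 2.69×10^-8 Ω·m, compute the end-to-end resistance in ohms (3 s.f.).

Seg 1: A = πr² = π(1.1700e-02 m)² = 4.301e-04 m²
R_1 = (1.63×10^-8)(1170)/(4.301e-04) = 0.04435 Ω
Seg 2: A = πr² = π(1.4800e-02 m)² = 6.881e-04 m²
R_2 = (1.63×10^-8)(424)/(6.881e-04) = 0.01004 Ω
Seg 3: A = π(d/2)² = π(1.4650e-02 m)² = 6.743e-04 m²
R_3 = (2.69×10^-8)(960)/(6.743e-04) = 0.0383 Ω
R_total = R_1 + R_2 + R_3 = 0.0927 Ω

0.0927 Ω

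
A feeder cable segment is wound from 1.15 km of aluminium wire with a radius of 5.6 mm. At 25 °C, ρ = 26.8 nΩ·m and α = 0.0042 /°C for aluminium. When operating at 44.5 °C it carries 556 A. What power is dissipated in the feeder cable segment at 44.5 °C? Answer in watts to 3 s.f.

ρ = 26.8 nΩ·m = 2.68×10^-8 Ω·m
A = πr² = π(5.6000e-03 m)² = 9.852e-05 m²
R₍25₎ = ρL/A = (2.68×10^-8)(1150)/(9.852e-05) = 0.3128 Ω
R₍44.5₎ = R₍25₎(1 + αΔT) = 0.3128 × (1 + 0.0042×19.5) = 0.3384 Ω
P = I²R = (556)² × 0.3384 = 1.05×10^5 W

1.05×10^5 W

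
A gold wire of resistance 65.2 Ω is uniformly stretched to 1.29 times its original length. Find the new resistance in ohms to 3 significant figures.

Volume constant ⇒ A' = A/k with k = 1.29. R' = ρ(kL)/(A/k) = k²R.
R' = 1.664 × 65.2 = 108 Ω

108 Ω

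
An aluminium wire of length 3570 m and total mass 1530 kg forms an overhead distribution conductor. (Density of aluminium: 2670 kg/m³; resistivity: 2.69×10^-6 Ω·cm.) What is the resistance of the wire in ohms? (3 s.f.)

ρ = 2.69×10^-6 Ω·cm = 2.69×10^-8 Ω·m
A = m/(density·L) = 1530/(2670×3570) = 1.6051e-04 m²
R = ρL/A = (2.69×10^-8)(3570)/(1.6051e-04) = 0.598 Ω

0.598 Ω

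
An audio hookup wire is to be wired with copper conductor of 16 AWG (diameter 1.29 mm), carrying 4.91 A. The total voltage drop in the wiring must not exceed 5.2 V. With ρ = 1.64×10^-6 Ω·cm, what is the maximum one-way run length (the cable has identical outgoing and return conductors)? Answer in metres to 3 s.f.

ρ = 1.64×10^-6 Ω·cm = 1.64×10^-8 Ω·m
A = π(1.29/2 mm)² = π(6.4500e-04 m)² = 1.307e-06 m²
L_max = V_max·A/(2·ρI) = (5.2)(1.307e-06)/(2×1.64×10^-8×4.91) = 42.2 m

42.2 m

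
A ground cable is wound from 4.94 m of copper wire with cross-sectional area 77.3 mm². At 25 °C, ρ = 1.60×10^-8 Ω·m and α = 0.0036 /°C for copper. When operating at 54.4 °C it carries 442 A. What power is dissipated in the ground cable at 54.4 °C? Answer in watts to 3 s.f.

221 W

A = 77.3 mm² = 7.730e-05 m²
R₍25₎ = ρL/A = (1.60×10^-8)(4.94)/(7.730e-05) = 0.001023 Ω
R₍54.4₎ = R₍25₎(1 + αΔT) = 0.001023 × (1 + 0.0036×29.4) = 0.001131 Ω
P = I²R = (442)² × 0.001131 = 221 W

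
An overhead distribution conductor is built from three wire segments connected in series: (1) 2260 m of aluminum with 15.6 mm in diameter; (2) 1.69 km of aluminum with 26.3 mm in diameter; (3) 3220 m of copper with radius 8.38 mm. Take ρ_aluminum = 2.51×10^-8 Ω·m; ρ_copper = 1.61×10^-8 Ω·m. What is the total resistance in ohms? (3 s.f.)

Seg 1: A = π(d/2)² = π(7.8000e-03 m)² = 1.911e-04 m²
R_1 = (2.51×10^-8)(2260)/(1.911e-04) = 0.2968 Ω
Seg 2: A = π(d/2)² = π(1.3150e-02 m)² = 5.433e-04 m²
R_2 = (2.51×10^-8)(1690)/(5.433e-04) = 0.07808 Ω
Seg 3: A = πr² = π(8.3800e-03 m)² = 2.206e-04 m²
R_3 = (1.61×10^-8)(3220)/(2.206e-04) = 0.235 Ω
R_total = R_1 + R_2 + R_3 = 0.610 Ω

0.610 Ω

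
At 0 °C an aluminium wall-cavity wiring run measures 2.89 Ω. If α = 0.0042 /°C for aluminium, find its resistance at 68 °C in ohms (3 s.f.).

3.72 Ω

ΔT = 68 − 0 = 68 °C
R = R₀(1 + αΔT) = 2.89 × (1 + 0.0042×68) = 2.89 × 1.286 = 3.72 Ω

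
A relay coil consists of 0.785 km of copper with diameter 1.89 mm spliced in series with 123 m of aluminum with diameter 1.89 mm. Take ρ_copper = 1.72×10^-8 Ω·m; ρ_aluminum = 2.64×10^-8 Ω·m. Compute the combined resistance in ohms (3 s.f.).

Segment 1: A = π(d/2)² = π(9.4500e-04 m)² = 2.806e-06 m²
R₁ = ρL/A = (1.72×10^-8)(785)/(2.806e-06) = 4.813 Ω
R₂ = (2.64×10^-8)(123)/(2.806e-06) = 1.157 Ω
R = R₁ + R₂ = 5.97 Ω

5.97 Ω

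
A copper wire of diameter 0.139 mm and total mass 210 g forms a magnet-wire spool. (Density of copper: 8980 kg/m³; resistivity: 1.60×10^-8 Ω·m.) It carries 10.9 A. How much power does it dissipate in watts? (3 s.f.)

1.93×10^5 W

A = π(d/2)² = π(6.9500e-05 m)² = 1.5175e-08 m²
L = m/(density·A) = 0.21/(8980×1.5175e-08) = 1541 m
R = ρL/A = (1.60×10^-8)(1541)/(1.5175e-08) = 1625 Ω
P = I²R = (10.9)² × 1625 = 1.93×10^5 W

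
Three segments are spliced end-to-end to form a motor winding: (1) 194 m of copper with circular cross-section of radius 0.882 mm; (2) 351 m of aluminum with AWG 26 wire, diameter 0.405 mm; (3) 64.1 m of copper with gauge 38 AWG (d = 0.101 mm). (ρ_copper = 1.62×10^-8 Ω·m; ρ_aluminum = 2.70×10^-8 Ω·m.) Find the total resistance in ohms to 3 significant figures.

Seg 1: A = πr² = π(8.8200e-04 m)² = 2.444e-06 m²
R_1 = (1.62×10^-8)(194)/(2.444e-06) = 1.286 Ω
Seg 2: A = π(0.405/2 mm)² = π(2.0250e-04 m)² = 1.288e-07 m²
R_2 = (2.70×10^-8)(351)/(1.288e-07) = 73.56 Ω
Seg 3: A = π(0.101/2 mm)² = π(5.0500e-05 m)² = 8.012e-09 m²
R_3 = (1.62×10^-8)(64.1)/(8.012e-09) = 129.6 Ω
R_total = R_1 + R_2 + R_3 = 204 Ω

204 Ω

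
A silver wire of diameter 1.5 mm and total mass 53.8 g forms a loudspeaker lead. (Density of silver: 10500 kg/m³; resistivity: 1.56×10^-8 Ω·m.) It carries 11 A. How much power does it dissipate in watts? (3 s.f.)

3.10 W

A = π(d/2)² = π(7.5000e-04 m)² = 1.7671e-06 m²
L = m/(density·A) = 0.0538/(10500×1.7671e-06) = 2.899 m
R = ρL/A = (1.56×10^-8)(2.899)/(1.7671e-06) = 0.0256 Ω
P = I²R = (11)² × 0.0256 = 3.10 W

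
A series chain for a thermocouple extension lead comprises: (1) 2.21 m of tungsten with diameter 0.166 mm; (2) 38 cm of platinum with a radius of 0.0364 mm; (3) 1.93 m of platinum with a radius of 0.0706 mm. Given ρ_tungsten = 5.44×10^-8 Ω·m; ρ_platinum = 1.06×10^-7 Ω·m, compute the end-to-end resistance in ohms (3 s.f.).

28.3 Ω

Seg 1: A = π(d/2)² = π(8.3000e-05 m)² = 2.164e-08 m²
R_1 = (5.44×10^-8)(2.21)/(2.164e-08) = 5.555 Ω
Seg 2: A = πr² = π(3.6400e-05 m)² = 4.162e-09 m²
R_2 = (1.06×10^-7)(0.38)/(4.162e-09) = 9.677 Ω
Seg 3: A = πr² = π(7.0600e-05 m)² = 1.566e-08 m²
R_3 = (1.06×10^-7)(1.93)/(1.566e-08) = 13.06 Ω
R_total = R_1 + R_2 + R_3 = 28.3 Ω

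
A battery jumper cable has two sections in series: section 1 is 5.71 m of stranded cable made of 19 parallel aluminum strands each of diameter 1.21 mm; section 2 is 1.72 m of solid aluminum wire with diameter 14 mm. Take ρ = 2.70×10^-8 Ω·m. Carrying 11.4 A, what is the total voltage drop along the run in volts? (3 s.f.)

0.0839 V

Section 1: A_strand = π(6.0500e-04)² = 1.150e-06 m²; R₁ = ρL/(N·A_s) = (2.70×10^-8)(5.71)/(19×1.150e-06) = 0.007056 Ω
Section 2: A = π(d/2)² = π(7.0000e-03 m)² = 1.539e-04 m²
R₂ = (2.70×10^-8)(1.72)/(1.539e-04) = 3.017×10^-4 Ω
R = R₁ + R₂ = 0.007358 Ω
V = IR = 11.4 × 0.007358 = 0.0839 V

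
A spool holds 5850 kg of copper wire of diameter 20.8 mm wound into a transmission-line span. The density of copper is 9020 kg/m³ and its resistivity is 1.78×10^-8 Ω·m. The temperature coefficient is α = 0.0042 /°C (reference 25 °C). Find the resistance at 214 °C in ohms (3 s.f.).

0.179 Ω

A = π(d/2)² = π(1.0400e-02 m)² = 3.3979e-04 m²
L = m/(density·A) = 5850/(9020×3.3979e-04) = 1909 m
R = ρL/A = (1.78×10^-8)(1909)/(3.3979e-04) = 0.09999 Ω
R(214 °C) = 0.09999 × (1 + 0.0042×189) = 0.179 Ω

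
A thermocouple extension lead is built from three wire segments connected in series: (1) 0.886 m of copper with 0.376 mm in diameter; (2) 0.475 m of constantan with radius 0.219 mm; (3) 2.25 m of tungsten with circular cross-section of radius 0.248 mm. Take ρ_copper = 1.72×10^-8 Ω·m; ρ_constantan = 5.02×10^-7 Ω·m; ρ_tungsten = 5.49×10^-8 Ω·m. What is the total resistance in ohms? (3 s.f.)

Seg 1: A = π(d/2)² = π(1.8800e-04 m)² = 1.110e-07 m²
R_1 = (1.72×10^-8)(0.886)/(1.110e-07) = 0.1372 Ω
Seg 2: A = πr² = π(2.1900e-04 m)² = 1.507e-07 m²
R_2 = (5.02×10^-7)(0.475)/(1.507e-07) = 1.583 Ω
Seg 3: A = πr² = π(2.4800e-04 m)² = 1.932e-07 m²
R_3 = (5.49×10^-8)(2.25)/(1.932e-07) = 0.6393 Ω
R_total = R_1 + R_2 + R_3 = 2.36 Ω

2.36 Ω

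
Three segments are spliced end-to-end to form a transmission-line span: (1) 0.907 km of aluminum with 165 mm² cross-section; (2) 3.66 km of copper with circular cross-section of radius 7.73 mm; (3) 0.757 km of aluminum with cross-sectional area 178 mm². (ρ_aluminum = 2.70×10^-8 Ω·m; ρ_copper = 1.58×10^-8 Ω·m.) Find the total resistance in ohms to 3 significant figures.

Seg 1: A = 165 mm² = 1.650e-04 m²
R_1 = (2.70×10^-8)(907)/(1.650e-04) = 0.1484 Ω
Seg 2: A = πr² = π(7.7300e-03 m)² = 1.877e-04 m²
R_2 = (1.58×10^-8)(3660)/(1.877e-04) = 0.3081 Ω
Seg 3: A = 178 mm² = 1.780e-04 m²
R_3 = (2.70×10^-8)(757)/(1.780e-04) = 0.1148 Ω
R_total = R_1 + R_2 + R_3 = 0.571 Ω

0.571 Ω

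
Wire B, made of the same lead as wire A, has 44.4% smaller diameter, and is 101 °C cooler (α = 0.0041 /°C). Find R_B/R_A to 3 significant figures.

R ∝ ρL/d² with ρ ∝ (1+αΔT), so R_B/R_A = (1 − 44.4/100)⁻² × (1 − 0.0041×101)
= 3.235 × 0.5859 = 1.90

1.90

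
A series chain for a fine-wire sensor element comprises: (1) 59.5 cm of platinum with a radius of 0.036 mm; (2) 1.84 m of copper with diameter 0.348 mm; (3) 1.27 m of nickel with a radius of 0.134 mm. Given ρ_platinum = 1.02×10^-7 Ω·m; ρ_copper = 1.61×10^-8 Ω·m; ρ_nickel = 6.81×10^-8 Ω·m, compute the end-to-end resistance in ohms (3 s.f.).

16.8 Ω

Seg 1: A = πr² = π(3.6000e-05 m)² = 4.072e-09 m²
R_1 = (1.02×10^-7)(0.595)/(4.072e-09) = 14.91 Ω
Seg 2: A = π(d/2)² = π(1.7400e-04 m)² = 9.511e-08 m²
R_2 = (1.61×10^-8)(1.84)/(9.511e-08) = 0.3115 Ω
Seg 3: A = πr² = π(1.3400e-04 m)² = 5.641e-08 m²
R_3 = (6.81×10^-8)(1.27)/(5.641e-08) = 1.533 Ω
R_total = R_1 + R_2 + R_3 = 16.8 Ω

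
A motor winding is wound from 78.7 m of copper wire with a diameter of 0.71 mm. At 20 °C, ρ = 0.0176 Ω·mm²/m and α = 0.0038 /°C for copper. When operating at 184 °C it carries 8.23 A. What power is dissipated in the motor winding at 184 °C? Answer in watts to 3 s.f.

ρ = 0.0176 Ω·mm²/m = 1.76×10^-8 Ω·m
A = π(d/2)² = π(3.5500e-04 m)² = 3.959e-07 m²
R₍20₎ = ρL/A = (1.76×10^-8)(78.7)/(3.959e-07) = 3.498 Ω
R₍184₎ = R₍20₎(1 + αΔT) = 3.498 × (1 + 0.0038×164) = 5.679 Ω
P = I²R = (8.23)² × 5.679 = 385 W

385 W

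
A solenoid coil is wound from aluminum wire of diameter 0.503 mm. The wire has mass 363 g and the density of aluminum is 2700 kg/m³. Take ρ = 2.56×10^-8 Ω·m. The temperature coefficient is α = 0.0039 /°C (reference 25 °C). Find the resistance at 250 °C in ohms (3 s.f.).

164 Ω

A = π(d/2)² = π(2.5150e-04 m)² = 1.9871e-07 m²
L = m/(density·A) = 0.363/(2700×1.9871e-07) = 676.6 m
R = ρL/A = (2.56×10^-8)(676.6)/(1.9871e-07) = 87.16 Ω
R(250 °C) = 87.16 × (1 + 0.0039×225) = 164 Ω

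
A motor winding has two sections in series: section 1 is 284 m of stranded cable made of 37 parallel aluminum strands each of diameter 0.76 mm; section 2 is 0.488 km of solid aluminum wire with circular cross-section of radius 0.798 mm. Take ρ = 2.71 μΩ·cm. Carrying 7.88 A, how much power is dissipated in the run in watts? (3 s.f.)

439 W

ρ = 2.71 μΩ·cm = 2.71×10^-8 Ω·m
Section 1: A_strand = π(3.8000e-04)² = 4.536e-07 m²; R₁ = ρL/(N·A_s) = (2.71×10^-8)(284)/(37×4.536e-07) = 0.4585 Ω
Section 2: A = πr² = π(7.9800e-04 m)² = 2.001e-06 m²
R₂ = (2.71×10^-8)(488)/(2.001e-06) = 6.61 Ω
R = R₁ + R₂ = 7.069 Ω
P = I²R = (7.88)² × 7.069 = 439 W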